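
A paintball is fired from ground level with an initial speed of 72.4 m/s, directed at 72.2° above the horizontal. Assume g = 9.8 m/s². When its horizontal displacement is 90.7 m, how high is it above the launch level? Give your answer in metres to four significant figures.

200.2 m

vₓ = 72.40 cos 72.2° = 22.13 m/s; v_y0 = 72.40 sin 72.2° = 68.93 m/s.
At x = 90.7 m, t = x/vₓ = 90.7/22.13 = 4.098 s.
Height: y = v_y0 t − ½ g t² = 68.93 × 4.098 − 4.900 × 4.098² = 282.5 − 82.29 = 200.2 m.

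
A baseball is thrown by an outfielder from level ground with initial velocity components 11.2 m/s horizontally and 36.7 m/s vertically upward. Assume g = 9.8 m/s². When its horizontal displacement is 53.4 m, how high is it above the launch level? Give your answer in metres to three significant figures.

At x = 53.4 m, t = x/vₓ = 53.4/11.20 = 4.768 s.
Height: y = v_y0 t − ½ g t² = 36.70 × 4.768 − 4.900 × 4.768² = 175.0 − 111.4 = 63.59 m.

63.6 m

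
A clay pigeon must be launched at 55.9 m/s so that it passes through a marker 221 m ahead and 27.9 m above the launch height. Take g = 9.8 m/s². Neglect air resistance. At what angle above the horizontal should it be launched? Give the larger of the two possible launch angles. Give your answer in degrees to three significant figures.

Trajectory: y = x tanθ − g x² (1 + tan²θ)/(2v₀²). With x = 221, y = 27.9, v₀ = 55.9, g = 9.80:
76.59 tan²θ − 221 tanθ + (104.5) = 0.
tanθ = [221 ± √(221² − 4 × 76.59 × (104.5))] / (2 × 76.59) = (221 ± 129.7) / 153.2, giving tanθ = 0.5958 or 2.290.
θ = 30.79° or 66.41°; the larger is 66.41°.

66.4°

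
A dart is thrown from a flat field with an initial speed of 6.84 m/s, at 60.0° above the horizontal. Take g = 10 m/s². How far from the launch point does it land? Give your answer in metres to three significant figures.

Resolve: vₓ = 6.840 cos 60.0° = 3.420 m/s and v_y0 = 6.840 sin 60.0° = 5.924 m/s.
Time aloft: T = 2 v_y0 / g = 2 × 5.924 / 10.0 = 1.185 s.
Range: R = vₓ T = 3.420 × 1.185 = 4.052 m.

4.05 m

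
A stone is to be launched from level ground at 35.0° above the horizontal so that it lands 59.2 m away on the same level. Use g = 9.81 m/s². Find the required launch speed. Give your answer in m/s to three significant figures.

Level-ground range: R = v₀² sin(2θ)/g, so v₀ = √(gR / sin 2θ).
v₀ = √(9.81 × 59.2 / sin 70.00°) = √(580.8 / 0.9397) = √618.02 = 24.86 m/s.

24.9 m/s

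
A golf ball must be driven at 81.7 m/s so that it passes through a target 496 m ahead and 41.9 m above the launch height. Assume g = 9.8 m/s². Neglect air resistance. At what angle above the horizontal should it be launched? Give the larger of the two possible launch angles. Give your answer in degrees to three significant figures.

Trajectory: y = x tanθ − g x² (1 + tan²θ)/(2v₀²). With x = 496, y = 41.9, v₀ = 81.7, g = 9.80:
180.6 tan²θ − 496 tanθ + (222.5) = 0.
tanθ = [496 ± √(496² − 4 × 180.6 × (222.5))] / (2 × 180.6) = (496 ± 292.0) / 361.2, giving tanθ = 0.5647 or 2.182.
θ = 29.45° or 65.38°; the larger is 65.38°.

65.4°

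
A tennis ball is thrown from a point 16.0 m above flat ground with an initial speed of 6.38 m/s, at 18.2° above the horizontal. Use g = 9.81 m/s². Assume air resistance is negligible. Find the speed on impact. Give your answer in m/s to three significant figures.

Components: vₓ = 6.380 cos 18.2° = 6.061 m/s, v_y0 = 6.380 sin 18.2° = 1.993 m/s.
With up positive and y = 0 at the ground: y(t) = 16.0 + (1.993) t − 4.905 t². Setting y = 0 and taking the positive root: t = [1.993 + √(1.993² + 2·9.81·16.0)] / 9.81 = (1.993 + 17.83) / 9.81 = 2.021 s.
Vertical velocity at impact: v_y = v_y0 − g t = 1.993 − 9.81 × 2.021 = −17.83 m/s.
Speed: |v| = √(vₓ² + v_y²) = √(6.061² + 17.83²) = 18.83 m/s.

18.8 m/s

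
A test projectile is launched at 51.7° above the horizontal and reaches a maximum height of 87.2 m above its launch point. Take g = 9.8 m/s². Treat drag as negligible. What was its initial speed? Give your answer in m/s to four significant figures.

At the peak v_y = 0, so v_y0 = √(2gH) = √(2 × 9.80 × 87.2) = 41.34 m/s.
v_y0 = v₀ sin θ ⇒ v₀ = 41.34 / sin 51.7° = 52.68 m/s.

52.68 m/s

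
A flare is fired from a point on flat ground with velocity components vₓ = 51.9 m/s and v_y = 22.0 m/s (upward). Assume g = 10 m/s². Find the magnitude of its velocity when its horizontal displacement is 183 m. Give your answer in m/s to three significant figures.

53.6 m/s

x = vₓ t ⇒ t = 183/51.90 = 3.526 s.
Vertical velocity there: v_y = v_y0 − g t = 22.00 − 10.0 × 3.526 = −13.26 m/s.
Speed: √(vₓ² + v_y²) = √(51.90² + 13.26²) = 53.57 m/s.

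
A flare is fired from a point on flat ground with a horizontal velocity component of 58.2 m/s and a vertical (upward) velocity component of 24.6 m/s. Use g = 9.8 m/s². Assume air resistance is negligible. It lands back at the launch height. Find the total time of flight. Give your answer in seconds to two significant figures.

Landing at launch height ⇒ T = 2 v_y0 / g = 2 × 24.60 / 9.80 = 5.020 s.

5.0 s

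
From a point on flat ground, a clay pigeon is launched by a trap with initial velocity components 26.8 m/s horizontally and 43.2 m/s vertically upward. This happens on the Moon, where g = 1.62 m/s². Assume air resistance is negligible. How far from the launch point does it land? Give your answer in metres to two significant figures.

Time aloft: T = 2 v_y0 / g = 2 × 43.20 / 1.62 = 53.33 s.
Range: R = vₓ T = 26.80 × 53.33 = 1429 m.

1400 m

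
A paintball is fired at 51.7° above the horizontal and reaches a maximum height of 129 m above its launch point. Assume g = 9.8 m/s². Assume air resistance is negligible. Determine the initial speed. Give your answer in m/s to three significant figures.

64.1 m/s

At the peak v_y = 0, so v_y0 = √(2gH) = √(2 × 9.80 × 129) = 50.28 m/s.
v_y0 = v₀ sin θ ⇒ v₀ = 50.28 / sin 51.7° = 64.07 m/s.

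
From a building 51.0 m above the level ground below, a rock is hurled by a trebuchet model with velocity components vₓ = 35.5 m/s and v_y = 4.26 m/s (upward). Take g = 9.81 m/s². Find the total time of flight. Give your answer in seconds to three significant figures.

3.69 s

With up positive and y = 0 at the ground: y(t) = 51.0 + (4.260) t − 4.905 t². Setting y = 0 and taking the positive root: t = [4.260 + √(4.260² + 2·9.81·51.0)] / 9.81 = (4.260 + 31.92) / 9.81 = 3.688 s.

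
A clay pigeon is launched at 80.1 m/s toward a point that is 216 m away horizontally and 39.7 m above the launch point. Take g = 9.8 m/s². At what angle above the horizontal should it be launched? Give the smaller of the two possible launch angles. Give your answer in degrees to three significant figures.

Trajectory: y = x tanθ − g x² (1 + tan²θ)/(2v₀²). With x = 216, y = 39.7, v₀ = 80.1, g = 9.80:
35.63 tan²θ − 216 tanθ + (75.33) = 0.
tanθ = [216 ± √(216² − 4 × 35.63 × (75.33))] / (2 × 35.63) = (216 ± 189.5) / 71.26, giving tanθ = 0.3715 or 5.690.
θ = 20.38° or 80.03°; the smaller is 20.38°.

20.4°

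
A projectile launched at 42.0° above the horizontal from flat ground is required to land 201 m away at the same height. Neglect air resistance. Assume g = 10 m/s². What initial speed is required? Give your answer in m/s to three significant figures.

From R = (v₀² / g) sin 2θ: v₀ = √(gR / sin 2θ).
v₀ = √(10.0 × 201 / sin 84.00°) = √(2010 / 0.9945) = √2021.1 = 44.96 m/s.

45.0 m/s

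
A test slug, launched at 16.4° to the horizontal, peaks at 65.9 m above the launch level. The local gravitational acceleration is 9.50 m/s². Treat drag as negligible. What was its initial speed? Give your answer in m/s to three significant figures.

125 m/s

At the peak v_y = 0, so v_y0 = √(2gH) = √(2 × 9.50 × 65.9) = 35.39 m/s.
v_y0 = v₀ sin θ ⇒ v₀ = 35.39 / sin 16.4° = 125.3 m/s.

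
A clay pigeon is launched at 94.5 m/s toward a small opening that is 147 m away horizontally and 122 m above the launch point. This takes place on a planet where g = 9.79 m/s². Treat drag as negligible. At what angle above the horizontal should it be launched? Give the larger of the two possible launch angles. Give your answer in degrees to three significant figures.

Trajectory: y = x tanθ − g x² (1 + tan²θ)/(2v₀²). With x = 147, y = 122, v₀ = 94.5, g = 9.79:
11.84 tan²θ − 147 tanθ + (133.8) = 0.
tanθ = [147 ± √(147² − 4 × 11.84 × (133.8))] / (2 × 11.84) = (147 ± 123.6) / 23.69, giving tanθ = 0.9894 or 11.42.
θ = 44.69° or 85.00°; the larger is 85.00°.

85.0°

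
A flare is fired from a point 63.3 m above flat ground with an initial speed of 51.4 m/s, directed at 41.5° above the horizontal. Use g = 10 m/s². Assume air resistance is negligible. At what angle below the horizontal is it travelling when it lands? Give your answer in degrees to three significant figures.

Components: vₓ = 51.40 cos 41.5° = 38.50 m/s, v_y0 = 51.40 sin 41.5° = 34.06 m/s.
With up positive and y = 0 at the ground: y(t) = 63.3 + (34.06) t − 5.000 t². Setting y = 0 and taking the positive root: t = [34.06 + √(34.06² + 2·10.0·63.3)] / 10.0 = (34.06 + 49.25) / 10.0 = 8.331 s.
At impact: v_y = v_y0 − g t = −49.25 m/s; vₓ = 38.50 m/s.
Angle below horizontal: arctan(|v_y|/vₓ) = arctan(49.25/38.50) = 51.99°.

52.0°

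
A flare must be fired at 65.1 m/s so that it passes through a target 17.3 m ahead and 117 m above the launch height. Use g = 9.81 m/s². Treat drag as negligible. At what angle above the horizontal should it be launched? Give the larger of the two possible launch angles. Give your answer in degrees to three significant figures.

88.6°

Trajectory: y = x tanθ − g x² (1 + tan²θ)/(2v₀²). With x = 17.3, y = 117, v₀ = 65.1, g = 9.81:
0.3464 tan²θ − 17.3 tanθ + (117.3) = 0.
tanθ = [17.3 ± √(17.3² − 4 × 0.3464 × (117.3))] / (2 × 0.3464) = (17.3 ± 11.69) / 0.6928, giving tanθ = 8.095 or 41.85.
θ = 82.96° or 88.63°; the larger is 88.63°.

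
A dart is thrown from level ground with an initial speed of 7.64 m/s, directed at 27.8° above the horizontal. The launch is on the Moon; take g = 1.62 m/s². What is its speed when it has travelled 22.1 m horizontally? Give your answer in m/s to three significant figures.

Horizontal component vₓ = 7.640 cos 27.8° = 6.758 m/s; vertical v_y0 = 7.640 sin 27.8° = 3.563 m/s.
At x = 22.1 m, t = x/vₓ = 22.1/6.758 = 3.270 s.
Vertical velocity there: v_y = v_y0 − g t = 3.563 − 1.62 × 3.270 = −1.734 m/s.
Speed: √(vₓ² + v_y²) = √(6.758² + 1.734²) = 6.977 m/s.

6.98 m/s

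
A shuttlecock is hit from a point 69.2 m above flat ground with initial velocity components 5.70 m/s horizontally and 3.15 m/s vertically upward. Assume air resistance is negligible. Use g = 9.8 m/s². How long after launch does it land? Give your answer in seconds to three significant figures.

4.09 s

The projectile lands when y = 69.2 + (3.150) t − ½·9.80·t² = 0. Positive root: t = (3.150 + √(3.150² + 2·9.80·69.2)) / 9.80 = (3.150 + 36.96) / 9.80 = 4.093 s.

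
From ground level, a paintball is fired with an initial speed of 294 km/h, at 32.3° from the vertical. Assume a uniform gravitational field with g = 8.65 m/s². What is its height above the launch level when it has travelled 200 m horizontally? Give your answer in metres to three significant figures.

226 m

Convert: 294 km/h = 294/3.6 = 81.67 m/s.
Resolve: vₓ = 81.67 sin 32.3° = 43.64 m/s and v_y0 = 81.67 cos 32.3° = 69.03 m/s.
At x = 200 m, t = x/vₓ = 200/43.64 = 4.583 s.
Height: y = v_y0 t − ½ g t² = 69.03 × 4.583 − 4.325 × 4.583² = 316.4 − 90.84 = 225.5 m.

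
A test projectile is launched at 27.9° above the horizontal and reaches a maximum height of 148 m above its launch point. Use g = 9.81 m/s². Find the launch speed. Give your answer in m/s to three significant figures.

At the peak v_y = 0, so v_y0 = √(2gH) = √(2 × 9.81 × 148) = 53.89 m/s.
v_y0 = v₀ sin θ ⇒ v₀ = 53.89 / sin 27.9° = 115.2 m/s.

115 m/s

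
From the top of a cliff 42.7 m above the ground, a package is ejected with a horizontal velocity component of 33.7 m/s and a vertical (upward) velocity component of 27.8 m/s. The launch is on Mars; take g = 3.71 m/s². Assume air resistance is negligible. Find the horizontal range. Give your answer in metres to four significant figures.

With up positive and y = 0 at the ground: y(t) = 42.7 + (27.80) t − 1.855 t². Setting y = 0 and taking the positive root: t = [27.80 + √(27.80² + 2·3.71·42.7)] / 3.71 = (27.80 + 33.01) / 3.71 = 16.39 s.
Horizontal distance: R = vₓ t = 33.70 × 16.39 = 552.4 m.

552.4 m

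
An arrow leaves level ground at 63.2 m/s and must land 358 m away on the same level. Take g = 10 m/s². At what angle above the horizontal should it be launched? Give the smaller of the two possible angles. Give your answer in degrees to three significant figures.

Level-ground range R = v₀² sin(2θ)/g ⇒ sin(2θ) = gR/v₀² = 10.0 × 358 / 63.2² = 0.8963.
2θ = 63.67° or 180° − 63.67° = 116.3°, so θ = 31.84° or 58.16°.
The smaller angle is 31.84°.

31.8°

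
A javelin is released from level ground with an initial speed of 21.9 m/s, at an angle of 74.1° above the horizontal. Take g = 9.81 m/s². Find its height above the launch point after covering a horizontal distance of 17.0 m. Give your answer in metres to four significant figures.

20.30 m

vₓ = 21.90 cos 74.1° = 6.000 m/s; v_y0 = 21.90 sin 74.1° = 21.06 m/s.
At x = 17.0 m, t = x/vₓ = 17.0/6.000 = 2.833 s.
Height: y = v_y0 t − ½ g t² = 21.06 × 2.833 − 4.905 × 2.833² = 59.68 − 39.38 = 20.30 m.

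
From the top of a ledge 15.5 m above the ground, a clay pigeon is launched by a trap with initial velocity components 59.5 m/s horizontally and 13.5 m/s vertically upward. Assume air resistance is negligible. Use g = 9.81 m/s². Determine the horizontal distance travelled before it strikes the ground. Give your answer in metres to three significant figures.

Vertical motion (up positive, ground at y = 0): 4.905 t² − (13.50) t − 15.5 = 0, so t = (13.50 + √(13.50² + 2·9.81·15.5)) / 9.81 = (13.50 + 22.05) / 9.81 = 3.624 s.
Horizontal distance: R = vₓ t = 59.50 × 3.624 = 215.6 m.

216 m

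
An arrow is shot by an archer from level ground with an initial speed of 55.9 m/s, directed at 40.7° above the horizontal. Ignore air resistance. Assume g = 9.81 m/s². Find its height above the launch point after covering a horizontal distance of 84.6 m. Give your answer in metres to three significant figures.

53.2 m

Components: vₓ = 55.90 cos 40.7° = 42.38 m/s, v_y0 = 55.90 sin 40.7° = 36.45 m/s.
Time to reach x = 84.6 m: t = x/vₓ = 84.6/42.38 = 1.996 s.
Height: y = v_y0 t − ½ g t² = 36.45 × 1.996 − 4.905 × 1.996² = 72.77 − 19.55 = 53.22 m.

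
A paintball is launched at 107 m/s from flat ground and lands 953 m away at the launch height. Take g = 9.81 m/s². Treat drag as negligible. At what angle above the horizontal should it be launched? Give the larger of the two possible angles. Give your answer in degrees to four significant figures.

From R = (v₀²/g) sin 2θ: sin 2θ = 9.81 × 953 / 11449 = 0.8166.
2θ = 54.74° or 180° − 54.74° = 125.3°, so θ = 27.37° or 62.63°.
The larger angle is 62.63°.

62.63°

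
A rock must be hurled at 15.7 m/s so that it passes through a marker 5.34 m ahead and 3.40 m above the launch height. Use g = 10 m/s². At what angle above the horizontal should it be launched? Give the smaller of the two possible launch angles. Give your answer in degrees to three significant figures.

39.3°

Trajectory: y = x tanθ − g x² (1 + tan²θ)/(2v₀²). With x = 5.34, y = 3.40, v₀ = 15.7, g = 10.0:
0.5784 tan²θ − 5.34 tanθ + (3.978) = 0.
tanθ = [5.34 ± √(5.34² − 4 × 0.5784 × (3.978))] / (2 × 0.5784) = (5.34 ± 4.394) / 1.157, giving tanθ = 0.8174 or 8.414.
θ = 39.26° or 83.22°; the smaller is 39.26°.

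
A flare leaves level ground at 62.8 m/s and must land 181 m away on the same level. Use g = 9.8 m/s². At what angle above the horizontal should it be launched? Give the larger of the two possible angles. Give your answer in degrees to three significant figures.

76.6°

R = v₀² sin 2θ / g gives sin 2θ = gR/v₀² = 9.80·181/62.8² = 0.4498.
2θ = 26.73° or 180° − 26.73° = 153.3°, so θ = 13.36° or 76.64°.
The larger angle is 76.64°.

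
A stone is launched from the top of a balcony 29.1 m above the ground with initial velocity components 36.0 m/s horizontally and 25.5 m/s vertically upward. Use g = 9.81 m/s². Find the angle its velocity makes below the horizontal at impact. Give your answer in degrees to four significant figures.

44.15°

The projectile lands when y = 29.1 + (25.50) t − ½·9.81·t² = 0. Positive root: t = (25.50 + √(25.50² + 2·9.81·29.1)) / 9.81 = (25.50 + 34.95) / 9.81 = 6.162 s.
At impact: v_y = v_y0 − g t = −34.95 m/s; vₓ = 36.00 m/s.
Angle below horizontal: arctan(|v_y|/vₓ) = arctan(34.95/36.00) = 44.15°.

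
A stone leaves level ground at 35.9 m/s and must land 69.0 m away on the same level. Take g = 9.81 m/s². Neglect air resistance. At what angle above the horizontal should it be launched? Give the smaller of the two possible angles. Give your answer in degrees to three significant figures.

15.8°

R = v₀² sin 2θ / g gives sin 2θ = gR/v₀² = 9.81·69.0/35.9² = 0.5252.
2θ = 31.68° or 180° − 31.68° = 148.3°, so θ = 15.84° or 74.16°.
The smaller angle is 15.84°.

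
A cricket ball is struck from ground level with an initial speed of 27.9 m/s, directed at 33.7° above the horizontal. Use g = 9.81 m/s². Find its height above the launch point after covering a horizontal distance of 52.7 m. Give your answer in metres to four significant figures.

Horizontal component vₓ = 27.90 cos 33.7° = 23.21 m/s; vertical v_y0 = 27.90 sin 33.7° = 15.48 m/s.
x = vₓ t ⇒ t = 52.7/23.21 = 2.270 s.
Height: y = v_y0 t − ½ g t² = 15.48 × 2.270 − 4.905 × 2.270² = 35.15 − 25.28 = 9.862 m.

9.862 m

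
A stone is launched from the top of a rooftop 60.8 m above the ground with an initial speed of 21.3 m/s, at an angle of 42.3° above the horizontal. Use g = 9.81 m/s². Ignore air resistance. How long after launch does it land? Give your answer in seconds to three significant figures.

vₓ = 21.30 cos 42.3° = 15.75 m/s; v_y0 = 21.30 sin 42.3° = 14.34 m/s.
With up positive and y = 0 at the ground: y(t) = 60.8 + (14.34) t − 4.905 t². Setting y = 0 and taking the positive root: t = [14.34 + √(14.34² + 2·9.81·60.8)] / 9.81 = (14.34 + 37.40) / 9.81 = 5.273 s.

5.27 s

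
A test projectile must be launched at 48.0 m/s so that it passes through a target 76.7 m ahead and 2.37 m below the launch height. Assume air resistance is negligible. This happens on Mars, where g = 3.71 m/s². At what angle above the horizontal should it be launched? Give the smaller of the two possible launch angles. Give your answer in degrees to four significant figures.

Trajectory: y = x tanθ − g x² (1 + tan²θ)/(2v₀²). With x = 76.7, y = −2.37, v₀ = 48.0, g = 3.71:
4.736 tan²θ − 76.7 tanθ + (2.366) = 0.
tanθ = [76.7 ± √(76.7² − 4 × 4.736 × (2.366))] / (2 × 4.736) = (76.7 ± 76.41) / 9.473, giving tanθ = 0.03091 or 16.16.
θ = 1.771° or 86.46°; the smaller is 1.771°.

1.771°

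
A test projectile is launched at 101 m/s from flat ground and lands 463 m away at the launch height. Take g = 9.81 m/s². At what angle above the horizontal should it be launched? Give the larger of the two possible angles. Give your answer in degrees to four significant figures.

76.78°

From R = (v₀²/g) sin 2θ: sin 2θ = 9.81 × 463 / 10201 = 0.4453.
2θ = 26.44° or 180° − 26.44° = 153.6°, so θ = 13.22° or 76.78°.
The larger angle is 76.78°.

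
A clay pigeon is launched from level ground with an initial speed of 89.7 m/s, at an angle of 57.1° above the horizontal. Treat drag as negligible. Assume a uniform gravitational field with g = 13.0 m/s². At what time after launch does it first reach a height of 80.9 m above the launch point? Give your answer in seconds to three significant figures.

vₓ = 89.70 cos 57.1° = 48.72 m/s; v_y0 = 89.70 sin 57.1° = 75.31 m/s.
Height y(t) = 75.31 t − 6.500 t² = 80.9 gives 6.500 t² − 75.31 t + 80.9 = 0.
t = [75.31 ± √(75.31² − 2·13.0·80.9)] / 13.0 = (75.31 ± 59.74) / 13.0, so t = 1.198 s or t = 10.39 s.
The first (ascending) time is 1.198 s.

1.20 s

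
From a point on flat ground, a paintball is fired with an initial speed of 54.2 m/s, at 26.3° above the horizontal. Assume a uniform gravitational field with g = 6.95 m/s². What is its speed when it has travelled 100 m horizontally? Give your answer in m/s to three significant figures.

49.6 m/s

vₓ = 54.20 cos 26.3° = 48.59 m/s; v_y0 = 54.20 sin 26.3° = 24.01 m/s.
At x = 100 m, t = x/vₓ = 100/48.59 = 2.058 s.
Vertical velocity there: v_y = v_y0 − g t = 24.01 − 6.95 × 2.058 = 9.711 m/s.
Speed: √(vₓ² + v_y²) = √(48.59² + 9.711²) = 49.55 m/s.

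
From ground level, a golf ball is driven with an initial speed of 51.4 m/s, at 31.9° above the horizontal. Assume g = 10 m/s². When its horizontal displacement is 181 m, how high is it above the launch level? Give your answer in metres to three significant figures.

Components: vₓ = 51.40 cos 31.9° = 43.64 m/s, v_y0 = 51.40 sin 31.9° = 27.16 m/s.
At x = 181 m, t = x/vₓ = 181/43.64 = 4.148 s.
Height: y = v_y0 t − ½ g t² = 27.16 × 4.148 − 5.000 × 4.148² = 112.7 − 86.02 = 26.64 m.

26.6 m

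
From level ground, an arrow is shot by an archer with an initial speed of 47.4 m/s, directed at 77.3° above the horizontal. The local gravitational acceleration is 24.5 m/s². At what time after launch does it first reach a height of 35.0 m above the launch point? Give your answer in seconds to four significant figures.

Resolve: vₓ = 47.40 cos 77.3° = 10.42 m/s and v_y0 = 47.40 sin 77.3° = 46.24 m/s.
Height y(t) = 46.24 t − 12.25 t² = 35.0 gives 12.25 t² − 46.24 t + 35.0 = 0.
Quadratic formula: t = (46.24 ± √423.17) / 24.5 = (46.24 ± 20.57) / 24.5 → t = 1.048 s or 2.727 s.
The first (ascending) time is 1.048 s.

1.048 s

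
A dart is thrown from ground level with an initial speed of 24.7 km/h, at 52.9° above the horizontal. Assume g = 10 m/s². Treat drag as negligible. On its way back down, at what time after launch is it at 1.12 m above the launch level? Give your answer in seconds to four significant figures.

Convert: 24.7 km/h = 24.7/3.6 = 6.861 m/s.
Components: vₓ = 6.861 cos 52.9° = 4.139 m/s, v_y0 = 6.861 sin 52.9° = 5.472 m/s.
Require v_y0 t − ½ g t² = 1.12, i.e. 5.000 t² − 5.472 t + 1.12 = 0.
t = [5.472 ± √(5.472² − 2·10.0·1.12)] / 10.0 = (5.472 ± 2.747) / 10.0, so t = 0.2725 s or t = 0.8219 s.
The descending-branch root is 0.8219 s.

0.8219 s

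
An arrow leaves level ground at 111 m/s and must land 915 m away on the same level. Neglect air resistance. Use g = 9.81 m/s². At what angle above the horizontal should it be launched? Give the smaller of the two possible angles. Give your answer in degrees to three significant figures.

Level-ground range R = v₀² sin(2θ)/g ⇒ sin(2θ) = gR/v₀² = 9.81 × 915 / 111² = 0.7285.
2θ = 46.76° or 180° − 46.76° = 133.2°, so θ = 23.38° or 66.62°.
The smaller angle is 23.38°.

23.4°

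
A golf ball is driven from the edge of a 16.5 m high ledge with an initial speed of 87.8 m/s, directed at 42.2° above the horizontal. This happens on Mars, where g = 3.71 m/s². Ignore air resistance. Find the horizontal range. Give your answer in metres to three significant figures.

Horizontal component vₓ = 87.80 cos 42.2° = 65.04 m/s; vertical v_y0 = 87.80 sin 42.2° = 58.98 m/s.
Vertical motion (up positive, ground at y = 0): 1.855 t² − (58.98) t − 16.5 = 0, so t = (58.98 + √(58.98² + 2·3.71·16.5)) / 3.71 = (58.98 + 60.01) / 3.71 = 32.07 s.
Horizontal distance: R = vₓ t = 65.04 × 32.07 = 2086 m.

2090 m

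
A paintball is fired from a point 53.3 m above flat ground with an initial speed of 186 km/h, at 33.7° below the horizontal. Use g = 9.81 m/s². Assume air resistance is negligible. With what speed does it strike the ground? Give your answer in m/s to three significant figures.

61.0 m/s

Convert: 186 km/h = 186/3.6 = 51.67 m/s.
vₓ = 51.67 cos 33.7° = 42.98 m/s; v_y0 = −28.67 m/s (downward).
The projectile lands when y = 53.3 + (−28.67) t − ½·9.81·t² = 0. Positive root: t = (−28.67 + √(28.67² + 2·9.81·53.3)) / 9.81 = (−28.67 + 43.22) / 9.81 = 1.483 s.
Vertical velocity at impact: v_y = v_y0 − g t = −28.67 − 9.81 × 1.483 = −43.22 m/s.
Speed: |v| = √(vₓ² + v_y²) = √(42.98² + 43.22²) = 60.95 m/s.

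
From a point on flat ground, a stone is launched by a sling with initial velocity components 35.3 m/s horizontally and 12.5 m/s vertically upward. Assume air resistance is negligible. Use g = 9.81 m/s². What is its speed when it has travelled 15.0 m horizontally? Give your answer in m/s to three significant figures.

36.3 m/s

Time to reach x = 15.0 m: t = x/vₓ = 15.0/35.30 = 0.4249 s.
Vertical velocity there: v_y = v_y0 − g t = 12.50 − 9.81 × 0.4249 = 8.331 m/s.
Speed: √(vₓ² + v_y²) = √(35.30² + 8.331²) = 36.27 m/s.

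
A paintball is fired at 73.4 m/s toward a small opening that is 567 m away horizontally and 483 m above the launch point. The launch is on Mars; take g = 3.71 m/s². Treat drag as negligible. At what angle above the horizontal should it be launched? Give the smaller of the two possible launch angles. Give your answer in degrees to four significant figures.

Trajectory: y = x tanθ − g x² (1 + tan²θ)/(2v₀²). With x = 567, y = 483, v₀ = 73.4, g = 3.71:
110.7 tan²θ − 567 tanθ + (593.7) = 0.
tanθ = [567 ± √(567² − 4 × 110.7 × (593.7))] / (2 × 110.7) = (567 ± 242.1) / 221.4, giving tanθ = 1.468 or 3.655.
θ = 55.73° or 74.70°; the smaller is 55.73°.

55.73°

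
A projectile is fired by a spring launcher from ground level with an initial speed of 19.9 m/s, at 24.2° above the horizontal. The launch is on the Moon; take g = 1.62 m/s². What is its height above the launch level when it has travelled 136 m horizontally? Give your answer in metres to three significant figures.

15.6 m

Components: vₓ = 19.90 cos 24.2° = 18.15 m/s, v_y0 = 19.90 sin 24.2° = 8.157 m/s.
x = vₓ t ⇒ t = 136/18.15 = 7.493 s.
Height: y = v_y0 t − ½ g t² = 8.157 × 7.493 − 0.8100 × 7.493² = 61.12 − 45.47 = 15.65 m.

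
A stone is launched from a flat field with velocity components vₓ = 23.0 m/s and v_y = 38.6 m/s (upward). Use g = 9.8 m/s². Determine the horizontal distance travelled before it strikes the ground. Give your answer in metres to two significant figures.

180 m

Flight time T = 2 v_y0 / g = 7.878 s.
Range: R = vₓ T = 23.00 × 7.878 = 181.2 m.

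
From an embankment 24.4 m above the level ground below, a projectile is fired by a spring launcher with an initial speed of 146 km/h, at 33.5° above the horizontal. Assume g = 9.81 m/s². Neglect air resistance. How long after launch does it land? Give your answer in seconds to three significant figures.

Convert: 146 km/h = 146/3.6 = 40.56 m/s.
Components: vₓ = 40.56 cos 33.5° = 33.82 m/s, v_y0 = 40.56 sin 33.5° = 22.38 m/s.
The projectile lands when y = 24.4 + (22.38) t − ½·9.81·t² = 0. Positive root: t = (22.38 + √(22.38² + 2·9.81·24.4)) / 9.81 = (22.38 + 31.30) / 9.81 = 5.473 s.

5.47 s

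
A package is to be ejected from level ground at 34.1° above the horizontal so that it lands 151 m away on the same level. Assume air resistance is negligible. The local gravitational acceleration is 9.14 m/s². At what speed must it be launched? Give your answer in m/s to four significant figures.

38.55 m/s

On level ground R = v₀² sin 2θ / g ⇒ v₀ = √(gR / sin 2θ).
v₀ = √(9.14 × 151 / sin 68.20°) = √(1380 / 0.9285) = √1486.4 = 38.55 m/s.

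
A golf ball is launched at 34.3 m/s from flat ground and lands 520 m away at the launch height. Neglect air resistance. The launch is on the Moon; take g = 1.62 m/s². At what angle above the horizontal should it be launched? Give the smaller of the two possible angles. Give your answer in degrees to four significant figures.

R = v₀² sin 2θ / g gives sin 2θ = gR/v₀² = 1.62·520/34.3² = 0.7160.
2θ = 45.73° or 180° − 45.73° = 134.3°, so θ = 22.86° or 67.14°.
The smaller angle is 22.86°.

22.86°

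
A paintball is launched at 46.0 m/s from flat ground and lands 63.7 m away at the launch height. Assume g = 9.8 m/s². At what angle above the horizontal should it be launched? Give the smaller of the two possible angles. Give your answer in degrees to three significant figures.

R = v₀² sin 2θ / g gives sin 2θ = gR/v₀² = 9.80·63.7/46.0² = 0.2950.
2θ = 17.16° or 180° − 17.16° = 162.8°, so θ = 8.579° or 81.42°.
The smaller angle is 8.579°.

8.58°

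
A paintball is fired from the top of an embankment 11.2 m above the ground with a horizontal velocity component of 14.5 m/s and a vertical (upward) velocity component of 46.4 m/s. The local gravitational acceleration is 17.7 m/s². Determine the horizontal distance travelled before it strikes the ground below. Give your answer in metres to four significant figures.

79.37 m

The projectile lands when y = 11.2 + (46.40) t − ½·17.7·t² = 0. Positive root: t = (46.40 + √(46.40² + 2·17.7·11.2)) / 17.7 = (46.40 + 50.49) / 17.7 = 5.474 s.
Horizontal distance: R = vₓ t = 14.50 × 5.474 = 79.37 m.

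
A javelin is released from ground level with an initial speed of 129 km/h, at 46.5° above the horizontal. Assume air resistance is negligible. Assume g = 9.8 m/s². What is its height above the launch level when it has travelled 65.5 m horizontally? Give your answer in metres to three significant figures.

Convert: 129 km/h = 129/3.6 = 35.83 m/s.
Components: vₓ = 35.83 cos 46.5° = 24.67 m/s, v_y0 = 35.83 sin 46.5° = 25.99 m/s.
At x = 65.5 m, t = x/vₓ = 65.5/24.67 = 2.655 s.
Height: y = v_y0 t − ½ g t² = 25.99 × 2.655 − 4.900 × 2.655² = 69.02 − 34.55 = 34.47 m.

34.5 m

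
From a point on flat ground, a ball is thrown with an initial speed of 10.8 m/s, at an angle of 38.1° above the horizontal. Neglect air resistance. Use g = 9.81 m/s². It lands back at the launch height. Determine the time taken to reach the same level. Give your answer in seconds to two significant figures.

1.4 s

vₓ = 10.80 cos 38.1° = 8.499 m/s; v_y0 = 10.80 sin 38.1° = 6.664 m/s.
Landing at launch height ⇒ T = 2 v_y0 / g = 2 × 6.664 / 9.81 = 1.359 s.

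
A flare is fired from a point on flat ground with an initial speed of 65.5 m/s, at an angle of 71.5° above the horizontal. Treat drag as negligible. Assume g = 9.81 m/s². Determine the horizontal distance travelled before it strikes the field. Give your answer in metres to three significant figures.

vₓ = 65.50 cos 71.5° = 20.78 m/s; v_y0 = 65.50 sin 71.5° = 62.12 m/s.
Flight time T = 2 v_y0 / g = 12.66 s.
Range: R = vₓ T = 20.78 × 12.66 = 263.2 m.

263 m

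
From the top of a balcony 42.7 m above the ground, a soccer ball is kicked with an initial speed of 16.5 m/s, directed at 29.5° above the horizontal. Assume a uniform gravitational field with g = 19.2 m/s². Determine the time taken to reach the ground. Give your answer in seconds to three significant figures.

Resolve: vₓ = 16.50 cos 29.5° = 14.36 m/s and v_y0 = 16.50 sin 29.5° = 8.125 m/s.
The projectile lands when y = 42.7 + (8.125) t − ½·19.2·t² = 0. Positive root: t = (8.125 + √(8.125² + 2·19.2·42.7)) / 19.2 = (8.125 + 41.30) / 19.2 = 2.574 s.

2.57 s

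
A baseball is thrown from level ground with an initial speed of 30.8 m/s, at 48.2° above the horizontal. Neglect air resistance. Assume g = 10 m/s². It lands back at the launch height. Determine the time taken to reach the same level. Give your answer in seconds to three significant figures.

4.59 s

vₓ = 30.80 cos 48.2° = 20.53 m/s; v_y0 = 30.80 sin 48.2° = 22.96 m/s.
Time of flight on level ground: T = 2 v_y0 / g = 2 × 22.96 / 10.0 = 4.592 s.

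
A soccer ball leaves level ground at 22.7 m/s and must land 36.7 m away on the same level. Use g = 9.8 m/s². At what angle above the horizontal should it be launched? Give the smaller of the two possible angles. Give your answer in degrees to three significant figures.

22.1°

Level-ground range R = v₀² sin(2θ)/g ⇒ sin(2θ) = gR/v₀² = 9.80 × 36.7 / 22.7² = 0.6980.
2θ = 44.26° or 180° − 44.26° = 135.7°, so θ = 22.13° or 67.87°.
The smaller angle is 22.13°.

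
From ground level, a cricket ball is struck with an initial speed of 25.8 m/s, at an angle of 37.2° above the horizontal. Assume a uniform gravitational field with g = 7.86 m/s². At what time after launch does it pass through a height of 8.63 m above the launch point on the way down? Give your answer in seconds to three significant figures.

Horizontal component vₓ = 25.80 cos 37.2° = 20.55 m/s; vertical v_y0 = 25.80 sin 37.2° = 15.60 m/s.
Height y(t) = 15.60 t − 3.930 t² = 8.63 gives 3.930 t² − 15.60 t + 8.63 = 0.
Quadratic formula: t = (15.60 ± √107.65) / 7.86 = (15.60 ± 10.38) / 7.86 → t = 0.6645 s or 3.305 s.
The descending-branch root is 3.305 s.

3.30 s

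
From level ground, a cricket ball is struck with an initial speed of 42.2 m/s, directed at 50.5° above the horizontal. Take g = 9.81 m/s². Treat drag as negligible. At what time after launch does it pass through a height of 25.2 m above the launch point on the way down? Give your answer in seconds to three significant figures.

5.74 s

vₓ = 42.20 cos 50.5° = 26.84 m/s; v_y0 = 42.20 sin 50.5° = 32.56 m/s.
Set y = v_y0 t − ½ g t² = 25.2: 4.905 t² − 32.56 t + 25.2 = 0.
t = [32.56 ± √(32.56² − 2·9.81·25.2)] / 9.81 = (32.56 ± 23.79) / 9.81, so t = 0.8944 s or t = 5.744 s.
The descending-branch root is 5.744 s.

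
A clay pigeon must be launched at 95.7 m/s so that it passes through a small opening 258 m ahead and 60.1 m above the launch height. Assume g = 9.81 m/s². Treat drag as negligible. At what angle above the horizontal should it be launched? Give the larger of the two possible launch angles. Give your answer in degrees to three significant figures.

Trajectory: y = x tanθ − g x² (1 + tan²θ)/(2v₀²). With x = 258, y = 60.1, v₀ = 95.7, g = 9.81:
35.65 tan²θ − 258 tanθ + (95.75) = 0.
tanθ = [258 ± √(258² − 4 × 35.65 × (95.75))] / (2 × 35.65) = (258 ± 230.0) / 71.30, giving tanθ = 0.3924 or 6.845.
θ = 21.42° or 81.69°; the larger is 81.69°.

81.7°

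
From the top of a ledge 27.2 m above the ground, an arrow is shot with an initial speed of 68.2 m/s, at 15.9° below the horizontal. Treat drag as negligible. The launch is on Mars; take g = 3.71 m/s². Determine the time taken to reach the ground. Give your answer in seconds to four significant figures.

vₓ = 68.20 cos 15.9° = 65.59 m/s; v_y0 = −18.68 m/s (downward).
Vertical motion (up positive, ground at y = 0): 1.855 t² − (−18.68) t − 27.2 = 0, so t = (−18.68 + √(18.68² + 2·3.71·27.2)) / 3.71 = (−18.68 + 23.47) / 3.71 = 1.290 s.

1.290 s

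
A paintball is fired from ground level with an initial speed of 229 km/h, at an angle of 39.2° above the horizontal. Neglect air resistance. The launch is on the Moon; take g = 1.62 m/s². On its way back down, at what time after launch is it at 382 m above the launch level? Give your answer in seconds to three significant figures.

36.8 s

Convert: 229 km/h = 229/3.6 = 63.61 m/s.
Resolve: vₓ = 63.61 cos 39.2° = 49.30 m/s and v_y0 = 63.61 sin 39.2° = 40.20 m/s.
Height y(t) = 40.20 t − 0.8100 t² = 382 gives 0.8100 t² − 40.20 t + 382 = 0.
t = [40.20 ± √(40.20² − 2·1.62·382)] / 1.62 = (40.20 ± 19.46) / 1.62, so t = 12.81 s or t = 36.83 s.
The descending-branch root is 36.83 s.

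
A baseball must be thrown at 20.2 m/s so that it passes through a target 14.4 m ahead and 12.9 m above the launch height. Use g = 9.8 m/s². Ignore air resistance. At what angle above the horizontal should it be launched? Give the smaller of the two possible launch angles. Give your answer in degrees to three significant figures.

54.8°

Trajectory: y = x tanθ − g x² (1 + tan²θ)/(2v₀²). With x = 14.4, y = 12.9, v₀ = 20.2, g = 9.80:
2.490 tan²θ − 14.4 tanθ + (15.39) = 0.
tanθ = [14.4 ± √(14.4² − 4 × 2.490 × (15.39))] / (2 × 2.490) = (14.4 ± 7.353) / 4.980, giving tanθ = 1.415 or 4.368.
θ = 54.75° or 77.10°; the smaller is 54.75°.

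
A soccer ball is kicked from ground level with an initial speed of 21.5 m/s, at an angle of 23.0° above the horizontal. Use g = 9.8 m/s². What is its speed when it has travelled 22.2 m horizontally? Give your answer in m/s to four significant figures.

Horizontal component vₓ = 21.50 cos 23.0° = 19.79 m/s; vertical v_y0 = 21.50 sin 23.0° = 8.401 m/s.
At x = 22.2 m, t = x/vₓ = 22.2/19.79 = 1.122 s.
Vertical velocity there: v_y = v_y0 − g t = 8.401 − 9.80 × 1.122 = −2.592 m/s.
Speed: √(vₓ² + v_y²) = √(19.79² + 2.592²) = 19.96 m/s.

19.96 m/s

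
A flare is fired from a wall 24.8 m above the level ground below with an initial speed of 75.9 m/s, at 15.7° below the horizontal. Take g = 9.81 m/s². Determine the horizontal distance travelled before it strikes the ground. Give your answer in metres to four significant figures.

71.51 m

Resolve: vₓ = 75.90 cos 15.7° = 73.07 m/s and v_y0 = −20.54 m/s (downward).
With up positive and y = 0 at the ground: y(t) = 24.8 + (−20.54) t − 4.905 t². Setting y = 0 and taking the positive root: t = [−20.54 + √(20.54² + 2·9.81·24.8)] / 9.81 = (−20.54 + 30.14) / 9.81 = 0.9787 s.
Horizontal distance: R = vₓ t = 73.07 × 0.9787 = 71.51 m.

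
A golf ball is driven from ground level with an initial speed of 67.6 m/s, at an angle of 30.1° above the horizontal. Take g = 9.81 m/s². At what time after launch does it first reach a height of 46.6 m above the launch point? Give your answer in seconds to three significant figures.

1.89 s

vₓ = 67.60 cos 30.1° = 58.48 m/s; v_y0 = 67.60 sin 30.1° = 33.90 m/s.
Height y(t) = 33.90 t − 4.905 t² = 46.6 gives 4.905 t² − 33.90 t + 46.6 = 0.
t = [33.90 ± √(33.90² − 2·9.81·46.6)] / 9.81 = (33.90 ± 15.33) / 9.81, so t = 1.893 s or t = 5.019 s.
The first (ascending) time is 1.893 s.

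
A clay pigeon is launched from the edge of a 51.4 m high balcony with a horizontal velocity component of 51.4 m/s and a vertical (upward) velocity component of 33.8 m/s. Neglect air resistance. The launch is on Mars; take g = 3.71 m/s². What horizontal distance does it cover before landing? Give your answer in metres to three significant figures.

1010 m

Vertical motion (up positive, ground at y = 0): 1.855 t² − (33.80) t − 51.4 = 0, so t = (33.80 + √(33.80² + 2·3.71·51.4)) / 3.71 = (33.80 + 39.04) / 3.71 = 19.63 s.
Horizontal distance: R = vₓ t = 51.40 × 19.63 = 1009 m.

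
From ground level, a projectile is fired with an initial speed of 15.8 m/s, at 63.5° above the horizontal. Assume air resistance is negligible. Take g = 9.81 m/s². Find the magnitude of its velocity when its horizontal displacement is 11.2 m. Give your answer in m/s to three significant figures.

Horizontal component vₓ = 15.80 cos 63.5° = 7.050 m/s; vertical v_y0 = 15.80 sin 63.5° = 14.14 m/s.
At x = 11.2 m, t = x/vₓ = 11.2/7.050 = 1.589 s.
Vertical velocity there: v_y = v_y0 − g t = 14.14 − 9.81 × 1.589 = −1.445 m/s.
Speed: √(vₓ² + v_y²) = √(7.050² + 1.445²) = 7.196 m/s.

7.20 m/s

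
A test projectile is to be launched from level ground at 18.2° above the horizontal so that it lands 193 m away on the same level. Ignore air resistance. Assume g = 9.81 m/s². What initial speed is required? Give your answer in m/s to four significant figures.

On level ground R = v₀² sin 2θ / g ⇒ v₀ = √(gR / sin 2θ).
v₀ = √(9.81 × 193 / sin 36.40°) = √(1893 / 0.5934) = √3190.5 = 56.48 m/s.

56.48 m/s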